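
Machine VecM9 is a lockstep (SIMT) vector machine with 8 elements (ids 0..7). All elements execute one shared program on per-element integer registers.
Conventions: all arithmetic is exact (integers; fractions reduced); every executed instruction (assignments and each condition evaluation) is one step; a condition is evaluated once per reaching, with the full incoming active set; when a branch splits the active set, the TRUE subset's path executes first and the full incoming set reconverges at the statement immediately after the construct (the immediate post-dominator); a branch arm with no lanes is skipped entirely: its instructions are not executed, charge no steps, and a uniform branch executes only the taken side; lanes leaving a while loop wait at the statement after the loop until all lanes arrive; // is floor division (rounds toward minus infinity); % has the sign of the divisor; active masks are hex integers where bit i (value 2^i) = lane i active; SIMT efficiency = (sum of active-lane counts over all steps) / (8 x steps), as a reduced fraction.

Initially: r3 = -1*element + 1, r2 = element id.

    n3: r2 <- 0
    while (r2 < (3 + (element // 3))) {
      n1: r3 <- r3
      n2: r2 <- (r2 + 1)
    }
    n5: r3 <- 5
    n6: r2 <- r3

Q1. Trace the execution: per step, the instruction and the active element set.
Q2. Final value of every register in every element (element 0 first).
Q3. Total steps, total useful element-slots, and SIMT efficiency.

step 0: r2 <- 0                      0xff
step 1: eval (r2 < (3 + (element // 3))) 0xff
step 2: r3 <- r3                     0xff
step 3: r2 <- (r2 + 1)               0xff
step 4: eval (r2 < (3 + (element // 3))) 0xff
step 5: r3 <- r3                     0xff
step 6: r2 <- (r2 + 1)               0xff
step 7: eval (r2 < (3 + (element // 3))) 0xff
step 8: r3 <- r3                     0xff
step 9: r2 <- (r2 + 1)               0xff
step 10: eval (r2 < (3 + (element // 3))) 0xff
step 11: r3 <- r3                     0xf8
step 12: r2 <- (r2 + 1)               0xf8
step 13: eval (r2 < (3 + (element // 3))) 0xf8
step 14: r3 <- r3                     0xc0
step 15: r2 <- (r2 + 1)               0xc0
step 16: eval (r2 < (3 + (element // 3))) 0xc0
step 17: r3 <- 5                      0xff
step 18: r2 <- r3                     0xff

Answer: 19 steps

r3: 5,5,5,5,5,5,5,5
r2: 5,5,5,5,5,5,5,5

steps = 19; useful = 125; efficiency = 125/152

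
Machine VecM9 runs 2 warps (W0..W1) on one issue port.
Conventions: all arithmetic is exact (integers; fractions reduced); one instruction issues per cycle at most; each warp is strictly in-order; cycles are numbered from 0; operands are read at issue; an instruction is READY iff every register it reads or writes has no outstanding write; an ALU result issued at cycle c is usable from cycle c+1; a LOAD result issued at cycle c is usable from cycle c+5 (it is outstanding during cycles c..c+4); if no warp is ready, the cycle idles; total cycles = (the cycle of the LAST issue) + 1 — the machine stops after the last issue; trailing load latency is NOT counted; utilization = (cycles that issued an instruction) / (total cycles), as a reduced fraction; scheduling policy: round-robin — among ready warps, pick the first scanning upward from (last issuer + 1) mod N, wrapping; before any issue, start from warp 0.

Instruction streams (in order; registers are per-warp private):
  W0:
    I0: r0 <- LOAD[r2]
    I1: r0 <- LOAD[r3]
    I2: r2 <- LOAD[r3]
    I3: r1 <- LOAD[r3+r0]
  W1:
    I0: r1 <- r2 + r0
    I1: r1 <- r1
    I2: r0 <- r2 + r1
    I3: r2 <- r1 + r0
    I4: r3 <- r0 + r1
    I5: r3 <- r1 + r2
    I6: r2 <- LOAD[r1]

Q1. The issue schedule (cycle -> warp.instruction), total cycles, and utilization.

cycle 0: W0.I0
cycle 1: W1.I0
cycle 2: W1.I1
cycle 3: W1.I2
cycle 4: W1.I3
cycle 5: W0.I1
cycle 6: W1.I4
cycle 7: W0.I2
cycle 8: W1.I5
cycle 9: W1.I6
cycle 10: W0.I3

Answer: 11 cycles, utilization 1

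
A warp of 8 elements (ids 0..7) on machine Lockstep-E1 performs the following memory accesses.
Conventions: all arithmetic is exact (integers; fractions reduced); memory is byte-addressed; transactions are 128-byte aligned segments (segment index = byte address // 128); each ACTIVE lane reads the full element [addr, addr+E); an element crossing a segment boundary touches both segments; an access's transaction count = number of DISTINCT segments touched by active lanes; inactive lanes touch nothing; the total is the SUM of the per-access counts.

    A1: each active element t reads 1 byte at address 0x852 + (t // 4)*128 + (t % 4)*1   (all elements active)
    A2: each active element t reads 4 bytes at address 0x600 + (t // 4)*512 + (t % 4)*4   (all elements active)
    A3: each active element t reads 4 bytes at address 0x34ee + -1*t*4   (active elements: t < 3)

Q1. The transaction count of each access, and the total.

A1: 2 transactions
A2: 2 transactions
A3: 1 transaction

Answer: 2,2,1; total 5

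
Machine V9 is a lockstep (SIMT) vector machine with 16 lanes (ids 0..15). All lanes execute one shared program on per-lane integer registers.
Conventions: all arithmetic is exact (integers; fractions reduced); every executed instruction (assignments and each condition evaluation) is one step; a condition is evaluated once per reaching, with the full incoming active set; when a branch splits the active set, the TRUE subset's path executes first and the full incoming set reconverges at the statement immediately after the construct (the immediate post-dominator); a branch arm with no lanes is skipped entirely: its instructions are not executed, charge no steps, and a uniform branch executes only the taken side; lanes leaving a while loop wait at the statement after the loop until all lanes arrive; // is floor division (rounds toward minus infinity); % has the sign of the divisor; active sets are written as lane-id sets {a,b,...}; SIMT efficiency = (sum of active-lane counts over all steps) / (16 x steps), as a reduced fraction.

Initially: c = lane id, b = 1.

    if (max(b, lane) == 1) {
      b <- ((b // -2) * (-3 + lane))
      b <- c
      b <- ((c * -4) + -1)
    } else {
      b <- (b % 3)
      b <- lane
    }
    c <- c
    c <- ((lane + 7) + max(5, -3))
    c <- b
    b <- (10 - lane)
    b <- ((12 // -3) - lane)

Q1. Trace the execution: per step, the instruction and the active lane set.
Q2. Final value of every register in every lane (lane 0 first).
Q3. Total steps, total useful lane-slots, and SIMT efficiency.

step 0: eval (max(b, lane) == 1)     {0,1,2,3,4,5,6,7,8,9,10,11,12,13,14,15}
step 1: b <- ((b // -2) * (-3 + lane)) {0,1}
step 2: b <- c                       {0,1}
step 3: b <- ((c * -4) + -1)         {0,1}
step 4: b <- (b % 3)                 {2,3,4,5,6,7,8,9,10,11,12,13,14,15}
step 5: b <- lane                    {2,3,4,5,6,7,8,9,10,11,12,13,14,15}
step 6: c <- c                       {0,1,2,3,4,5,6,7,8,9,10,11,12,13,14,15}
step 7: c <- ((lane + 7) + max(5, -3)) {0,1,2,3,4,5,6,7,8,9,10,11,12,13,14,15}
step 8: c <- b                       {0,1,2,3,4,5,6,7,8,9,10,11,12,13,14,15}
step 9: b <- (10 - lane)             {0,1,2,3,4,5,6,7,8,9,10,11,12,13,14,15}
step 10: b <- ((12 // -3) - lane)     {0,1,2,3,4,5,6,7,8,9,10,11,12,13,14,15}

Answer: 11 steps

c: -1,-5,2,3,4,5,6,7,8,9,10,11,12,13,14,15
b: -4,-5,-6,-7,-8,-9,-10,-11,-12,-13,-14,-15,-16,-17,-18,-19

steps = 11; useful = 130; efficiency = 130/176 = 65/88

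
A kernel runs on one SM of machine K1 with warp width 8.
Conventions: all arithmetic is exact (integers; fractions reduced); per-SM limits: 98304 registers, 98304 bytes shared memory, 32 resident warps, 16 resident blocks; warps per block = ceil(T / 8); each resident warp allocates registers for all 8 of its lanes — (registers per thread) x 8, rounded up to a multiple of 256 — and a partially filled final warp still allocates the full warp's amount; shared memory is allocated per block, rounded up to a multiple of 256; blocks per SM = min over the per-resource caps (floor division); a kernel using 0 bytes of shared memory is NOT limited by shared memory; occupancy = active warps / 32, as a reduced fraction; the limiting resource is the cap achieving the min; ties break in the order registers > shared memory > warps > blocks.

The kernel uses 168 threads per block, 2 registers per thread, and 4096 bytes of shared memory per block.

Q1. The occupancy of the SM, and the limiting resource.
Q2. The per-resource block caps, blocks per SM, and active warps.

Answer: occupancy 21/32, limited by warps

registers: 18 blocks
shared memory: 24 blocks
warps: 1 block
blocks: 16 blocks

Answer: 1 block, 21 active warps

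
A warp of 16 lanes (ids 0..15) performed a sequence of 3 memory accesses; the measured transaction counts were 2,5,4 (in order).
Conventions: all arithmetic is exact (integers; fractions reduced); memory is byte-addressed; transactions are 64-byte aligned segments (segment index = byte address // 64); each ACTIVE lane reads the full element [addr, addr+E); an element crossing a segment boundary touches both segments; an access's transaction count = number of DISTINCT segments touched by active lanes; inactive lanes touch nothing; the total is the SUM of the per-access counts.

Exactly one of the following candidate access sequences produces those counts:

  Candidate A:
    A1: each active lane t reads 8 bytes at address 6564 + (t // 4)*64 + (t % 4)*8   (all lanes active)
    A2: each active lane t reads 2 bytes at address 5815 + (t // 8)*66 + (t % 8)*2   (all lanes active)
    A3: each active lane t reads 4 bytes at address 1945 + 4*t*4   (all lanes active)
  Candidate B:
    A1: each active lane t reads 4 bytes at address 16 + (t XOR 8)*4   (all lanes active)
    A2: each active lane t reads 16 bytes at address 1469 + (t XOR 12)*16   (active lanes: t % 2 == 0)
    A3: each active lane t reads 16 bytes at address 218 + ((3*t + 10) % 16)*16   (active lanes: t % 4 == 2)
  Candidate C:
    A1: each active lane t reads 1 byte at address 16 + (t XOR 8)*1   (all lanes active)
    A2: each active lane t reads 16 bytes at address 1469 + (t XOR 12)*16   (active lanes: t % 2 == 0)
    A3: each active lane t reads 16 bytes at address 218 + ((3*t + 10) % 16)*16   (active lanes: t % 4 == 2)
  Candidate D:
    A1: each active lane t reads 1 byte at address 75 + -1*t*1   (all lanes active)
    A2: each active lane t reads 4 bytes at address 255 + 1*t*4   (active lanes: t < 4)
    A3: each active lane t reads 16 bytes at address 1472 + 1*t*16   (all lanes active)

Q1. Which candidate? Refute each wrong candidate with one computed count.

A: A1 gives 5 transactions, not 2
C: A1 gives 1 transaction, not 2
D: A2 gives 2 transactions, not 5
B: all counts match (2,5,4)

Answer: B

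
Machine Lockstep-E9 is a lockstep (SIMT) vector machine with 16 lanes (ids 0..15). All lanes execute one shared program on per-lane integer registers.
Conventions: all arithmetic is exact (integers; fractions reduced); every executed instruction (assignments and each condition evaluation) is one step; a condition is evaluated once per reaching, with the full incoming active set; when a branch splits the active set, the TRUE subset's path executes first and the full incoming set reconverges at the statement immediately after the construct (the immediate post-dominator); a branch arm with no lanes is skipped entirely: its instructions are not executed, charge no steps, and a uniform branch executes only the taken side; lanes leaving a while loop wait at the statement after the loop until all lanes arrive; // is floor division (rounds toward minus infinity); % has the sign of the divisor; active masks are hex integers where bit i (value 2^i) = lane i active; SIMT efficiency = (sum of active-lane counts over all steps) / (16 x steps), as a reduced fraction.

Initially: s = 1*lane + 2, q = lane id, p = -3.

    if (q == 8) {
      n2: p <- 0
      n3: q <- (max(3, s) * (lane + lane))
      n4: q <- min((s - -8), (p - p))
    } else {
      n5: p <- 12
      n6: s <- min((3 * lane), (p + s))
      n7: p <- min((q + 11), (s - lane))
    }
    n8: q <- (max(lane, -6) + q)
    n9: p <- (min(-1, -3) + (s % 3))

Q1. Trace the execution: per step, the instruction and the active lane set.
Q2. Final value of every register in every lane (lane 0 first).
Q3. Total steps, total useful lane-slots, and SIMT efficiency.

step 0: eval (q == 8)                0xffff
step 1: p <- 0                       0x0100
step 2: q <- (max(3, s) * (lane + lane)) 0x0100
step 3: q <- min((s - -8), (p - p))  0x0100
step 4: p <- 12                      0xfeff
step 5: s <- min((3 * lane), (p + s)) 0xfeff
step 6: p <- min((q + 11), (s - lane)) 0xfeff
step 7: q <- (max(lane, -6) + q)     0xffff
step 8: p <- (min(-1, -3) + (s % 3)) 0xffff

Answer: 9 steps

s: 0,3,6,9,12,15,18,21,10,23,24,25,26,27,28,29
q: 0,2,4,6,8,10,12,14,8,18,20,22,24,26,28,30
p: -3,-3,-3,-3,-3,-3,-3,-3,-2,-1,-3,-2,-1,-3,-2,-1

steps = 9; useful = 96; efficiency = 96/144 = 2/3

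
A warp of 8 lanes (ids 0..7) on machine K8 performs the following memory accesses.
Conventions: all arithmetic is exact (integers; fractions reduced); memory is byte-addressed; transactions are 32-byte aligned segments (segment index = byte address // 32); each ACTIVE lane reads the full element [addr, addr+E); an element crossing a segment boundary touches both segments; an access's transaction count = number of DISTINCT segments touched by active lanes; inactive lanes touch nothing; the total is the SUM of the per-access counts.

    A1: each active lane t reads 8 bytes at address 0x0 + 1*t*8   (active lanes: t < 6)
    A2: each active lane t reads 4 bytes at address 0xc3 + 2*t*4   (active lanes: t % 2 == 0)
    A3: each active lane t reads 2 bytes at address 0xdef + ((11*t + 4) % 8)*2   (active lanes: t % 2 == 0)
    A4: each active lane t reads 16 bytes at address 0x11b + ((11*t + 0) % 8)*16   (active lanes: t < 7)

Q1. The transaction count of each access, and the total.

A1: 2 transactions
A2: 2 transactions
A3: 1 transaction
A4: 5 transactions

Answer: 2,2,1,5; total 10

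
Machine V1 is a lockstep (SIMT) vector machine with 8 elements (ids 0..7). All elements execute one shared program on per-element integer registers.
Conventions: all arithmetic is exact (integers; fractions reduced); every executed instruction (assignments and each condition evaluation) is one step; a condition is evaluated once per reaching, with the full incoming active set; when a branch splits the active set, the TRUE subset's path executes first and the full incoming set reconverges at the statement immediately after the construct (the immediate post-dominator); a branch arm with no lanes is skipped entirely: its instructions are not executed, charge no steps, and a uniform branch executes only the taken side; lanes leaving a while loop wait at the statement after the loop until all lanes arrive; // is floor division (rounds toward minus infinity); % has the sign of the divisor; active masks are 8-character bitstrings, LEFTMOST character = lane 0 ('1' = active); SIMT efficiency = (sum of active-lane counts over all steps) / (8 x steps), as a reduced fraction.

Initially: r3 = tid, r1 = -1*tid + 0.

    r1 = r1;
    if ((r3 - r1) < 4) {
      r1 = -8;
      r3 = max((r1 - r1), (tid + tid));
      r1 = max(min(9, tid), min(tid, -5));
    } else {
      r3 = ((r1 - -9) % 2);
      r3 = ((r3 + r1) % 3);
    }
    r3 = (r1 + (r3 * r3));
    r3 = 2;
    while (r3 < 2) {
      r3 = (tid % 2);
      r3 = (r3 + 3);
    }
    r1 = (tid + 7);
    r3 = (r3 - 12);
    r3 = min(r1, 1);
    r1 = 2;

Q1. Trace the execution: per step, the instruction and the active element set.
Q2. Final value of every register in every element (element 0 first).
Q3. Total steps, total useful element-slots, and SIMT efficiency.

step 0: r1 <- r1                     11111111
step 1: eval ((r3 - r1) < 4)         11111111
step 2: r1 <- -8                     11000000
step 3: r3 <- max((r1 - r1), (tid + tid)) 11000000
step 4: r1 <- max(min(9, tid), min(tid, -5)) 11000000
step 5: r3 <- ((r1 - -9) % 2)        00111111
step 6: r3 <- ((r3 + r1) % 3)        00111111
step 7: r3 <- (r1 + (r3 * r3))       11111111
step 8: r3 <- 2                      11111111
step 9: eval (r3 < 2)                11111111
step 10: r1 <- (tid + 7)              11111111
step 11: r3 <- (r3 - 12)              11111111
step 12: r3 <- min(r1, 1)             11111111
step 13: r1 <- 2                      11111111

Answer: 14 steps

r3: 1,1,1,1,1,1,1,1
r1: 2,2,2,2,2,2,2,2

steps = 14; useful = 90; efficiency = 90/112 = 45/56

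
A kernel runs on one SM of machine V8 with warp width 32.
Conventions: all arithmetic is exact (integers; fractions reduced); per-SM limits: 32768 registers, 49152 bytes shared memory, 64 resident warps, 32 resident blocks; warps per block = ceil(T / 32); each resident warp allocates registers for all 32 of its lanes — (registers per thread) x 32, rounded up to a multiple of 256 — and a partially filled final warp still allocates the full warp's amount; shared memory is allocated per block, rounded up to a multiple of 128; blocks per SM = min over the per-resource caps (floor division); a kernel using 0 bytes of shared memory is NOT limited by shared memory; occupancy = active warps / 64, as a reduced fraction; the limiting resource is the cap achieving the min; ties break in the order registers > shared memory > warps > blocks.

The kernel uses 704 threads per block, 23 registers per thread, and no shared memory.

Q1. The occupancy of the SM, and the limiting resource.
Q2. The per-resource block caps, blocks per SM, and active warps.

Answer: occupancy 11/32, limited by registers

registers: 1 block
shared memory: no limit (kernel uses none)
warps: 2 blocks
blocks: 32 blocks

Answer: 1 block, 22 active warps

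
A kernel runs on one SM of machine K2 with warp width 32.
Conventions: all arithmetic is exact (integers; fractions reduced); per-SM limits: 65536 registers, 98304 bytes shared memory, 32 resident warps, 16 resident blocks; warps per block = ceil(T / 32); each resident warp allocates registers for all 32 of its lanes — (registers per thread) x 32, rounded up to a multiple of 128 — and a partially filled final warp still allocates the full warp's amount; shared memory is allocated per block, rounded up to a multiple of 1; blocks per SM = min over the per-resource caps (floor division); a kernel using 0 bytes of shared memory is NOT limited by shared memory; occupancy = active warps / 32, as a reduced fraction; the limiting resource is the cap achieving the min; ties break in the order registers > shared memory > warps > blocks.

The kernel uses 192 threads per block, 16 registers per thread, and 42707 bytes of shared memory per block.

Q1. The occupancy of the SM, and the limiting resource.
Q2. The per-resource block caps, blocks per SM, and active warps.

Answer: occupancy 3/8, limited by shared memory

registers: 21 blocks
shared memory: 2 blocks
warps: 5 blocks
blocks: 16 blocks

Answer: 2 blocks, 12 active warps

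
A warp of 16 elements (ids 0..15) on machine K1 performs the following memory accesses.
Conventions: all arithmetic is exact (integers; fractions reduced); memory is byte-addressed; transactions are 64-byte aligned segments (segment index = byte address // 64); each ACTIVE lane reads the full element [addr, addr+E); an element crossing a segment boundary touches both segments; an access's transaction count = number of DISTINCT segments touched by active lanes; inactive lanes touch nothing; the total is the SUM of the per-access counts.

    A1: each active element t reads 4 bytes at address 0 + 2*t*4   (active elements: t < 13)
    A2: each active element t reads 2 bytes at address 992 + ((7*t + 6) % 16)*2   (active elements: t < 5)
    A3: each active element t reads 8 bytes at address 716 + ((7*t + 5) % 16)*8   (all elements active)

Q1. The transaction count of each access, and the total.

A1: 2 transactions
A2: 1 transaction
A3: 3 transactions

Answer: 2,1,3; total 6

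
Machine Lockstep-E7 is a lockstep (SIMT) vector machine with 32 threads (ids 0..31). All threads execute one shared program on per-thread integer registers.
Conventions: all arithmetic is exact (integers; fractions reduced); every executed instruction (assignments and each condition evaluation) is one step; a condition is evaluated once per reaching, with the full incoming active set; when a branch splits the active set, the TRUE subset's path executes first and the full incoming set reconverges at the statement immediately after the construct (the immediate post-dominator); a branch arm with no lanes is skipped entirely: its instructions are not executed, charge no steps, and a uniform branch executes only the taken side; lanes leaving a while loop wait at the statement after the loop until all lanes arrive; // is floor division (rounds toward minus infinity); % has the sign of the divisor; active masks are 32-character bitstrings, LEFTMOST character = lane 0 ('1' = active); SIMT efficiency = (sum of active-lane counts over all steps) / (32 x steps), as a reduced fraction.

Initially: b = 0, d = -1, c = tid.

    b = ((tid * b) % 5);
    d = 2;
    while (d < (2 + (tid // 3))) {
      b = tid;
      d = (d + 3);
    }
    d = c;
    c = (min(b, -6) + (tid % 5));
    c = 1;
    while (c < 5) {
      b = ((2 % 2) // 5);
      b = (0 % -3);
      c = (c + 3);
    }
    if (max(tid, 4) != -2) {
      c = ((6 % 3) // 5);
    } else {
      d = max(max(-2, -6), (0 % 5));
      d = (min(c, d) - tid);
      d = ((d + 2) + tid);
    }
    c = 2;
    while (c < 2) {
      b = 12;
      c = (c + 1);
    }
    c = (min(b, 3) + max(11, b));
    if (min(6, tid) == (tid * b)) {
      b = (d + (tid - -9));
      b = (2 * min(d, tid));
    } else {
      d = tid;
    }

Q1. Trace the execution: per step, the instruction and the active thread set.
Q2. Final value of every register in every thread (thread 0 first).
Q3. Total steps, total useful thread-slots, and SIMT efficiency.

step 0: b <- ((tid * b) % 5)         11111111111111111111111111111111
step 1: d <- 2                       11111111111111111111111111111111
step 2: eval (d < (2 + (tid // 3)))  11111111111111111111111111111111
step 3: b <- tid                     00011111111111111111111111111111
step 4: d <- (d + 3)                 00011111111111111111111111111111
step 5: eval (d < (2 + (tid // 3)))  00011111111111111111111111111111
step 6: b <- tid                     00000000000011111111111111111111
step 7: d <- (d + 3)                 00000000000011111111111111111111
step 8: eval (d < (2 + (tid // 3)))  00000000000011111111111111111111
step 9: b <- tid                     00000000000000000000011111111111
step 10: d <- (d + 3)                 00000000000000000000011111111111
step 11: eval (d < (2 + (tid // 3)))  00000000000000000000011111111111
step 12: b <- tid                     00000000000000000000000000000011
step 13: d <- (d + 3)                 00000000000000000000000000000011
step 14: eval (d < (2 + (tid // 3)))  00000000000000000000000000000011
step 15: d <- c                       11111111111111111111111111111111
step 16: c <- (min(b, -6) + (tid % 5)) 11111111111111111111111111111111
step 17: c <- 1                       11111111111111111111111111111111
step 18: eval (c < 5)                 11111111111111111111111111111111
step 19: b <- ((2 % 2) // 5)          11111111111111111111111111111111
step 20: b <- (0 % -3)                11111111111111111111111111111111
step 21: c <- (c + 3)                 11111111111111111111111111111111
step 22: eval (c < 5)                 11111111111111111111111111111111
step 23: b <- ((2 % 2) // 5)          11111111111111111111111111111111
step 24: b <- (0 % -3)                11111111111111111111111111111111
step 25: c <- (c + 3)                 11111111111111111111111111111111
step 26: eval (c < 5)                 11111111111111111111111111111111
step 27: eval (max(tid, 4) != -2)     11111111111111111111111111111111
step 28: c <- ((6 % 3) // 5)          11111111111111111111111111111111
step 29: c <- 2                       11111111111111111111111111111111
step 30: eval (c < 2)                 11111111111111111111111111111111
step 31: c <- (min(b, 3) + max(11, b)) 11111111111111111111111111111111
step 32: eval (min(6, tid) == (tid * b)) 11111111111111111111111111111111
step 33: b <- (d + (tid - -9))        10000000000000000000000000000000
step 34: b <- (2 * min(d, tid))       10000000000000000000000000000000
step 35: d <- tid                     01111111111111111111111111111111

Answer: 36 steps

b: 0,0,0,0,0,0,0,0,0,0,0,0,0,0,0,0,0,0,0,0,0,0,0,0,0,0,0,0,0,0,0,0
d: 0,1,2,3,4,5,6,7,8,9,10,11,12,13,14,15,16,17,18,19,20,21,22,23,24,25,26,27,28,29,30,31
c: 11,11,11,11,11,11,11,11,11,11,11,11,11,11,11,11,11,11,11,11,11,11,11,11,11,11,11,11,11,11,11,11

steps = 36; useful = 891; efficiency = 891/1152 = 99/128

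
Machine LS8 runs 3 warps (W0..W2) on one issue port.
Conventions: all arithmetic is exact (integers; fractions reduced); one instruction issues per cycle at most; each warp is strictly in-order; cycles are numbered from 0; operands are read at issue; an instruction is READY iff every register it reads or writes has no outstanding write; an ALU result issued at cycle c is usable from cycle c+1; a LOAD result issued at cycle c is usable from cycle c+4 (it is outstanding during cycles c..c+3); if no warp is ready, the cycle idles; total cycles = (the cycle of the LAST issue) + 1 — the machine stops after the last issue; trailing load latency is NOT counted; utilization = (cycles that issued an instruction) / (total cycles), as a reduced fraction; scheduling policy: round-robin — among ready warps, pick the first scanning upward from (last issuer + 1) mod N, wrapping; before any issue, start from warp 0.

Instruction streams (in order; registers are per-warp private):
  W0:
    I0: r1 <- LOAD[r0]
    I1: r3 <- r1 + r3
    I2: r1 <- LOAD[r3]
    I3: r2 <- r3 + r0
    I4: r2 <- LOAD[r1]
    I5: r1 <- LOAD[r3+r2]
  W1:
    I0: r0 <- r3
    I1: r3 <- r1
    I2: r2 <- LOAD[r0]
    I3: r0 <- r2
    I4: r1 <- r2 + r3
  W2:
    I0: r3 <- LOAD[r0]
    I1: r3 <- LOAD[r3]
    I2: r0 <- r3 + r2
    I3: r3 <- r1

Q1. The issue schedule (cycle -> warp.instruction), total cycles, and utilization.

cycle 0: W0.I0
cycle 1: W1.I0
cycle 2: W2.I0
cycle 3: W1.I1
cycle 4: W0.I1
cycle 5: W1.I2
cycle 6: W2.I1
cycle 7: W0.I2
cycle 8: W0.I3
cycle 9: W1.I3
cycle 10: W2.I2
cycle 11: W0.I4
cycle 12: W1.I4
cycle 13: W2.I3
cycle 14: idle
cycle 15: W0.I5

Answer: 16 cycles, utilization 15/16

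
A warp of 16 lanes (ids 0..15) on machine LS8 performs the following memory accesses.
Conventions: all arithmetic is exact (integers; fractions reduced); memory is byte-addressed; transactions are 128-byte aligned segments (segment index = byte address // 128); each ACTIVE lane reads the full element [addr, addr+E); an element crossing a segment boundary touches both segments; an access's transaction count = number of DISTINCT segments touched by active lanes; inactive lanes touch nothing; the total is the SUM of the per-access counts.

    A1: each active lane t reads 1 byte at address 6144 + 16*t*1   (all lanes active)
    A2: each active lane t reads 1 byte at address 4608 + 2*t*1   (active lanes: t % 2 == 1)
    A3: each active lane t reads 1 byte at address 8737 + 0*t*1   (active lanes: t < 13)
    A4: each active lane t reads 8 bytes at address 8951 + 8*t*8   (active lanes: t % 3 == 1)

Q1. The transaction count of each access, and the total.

A1: 2 transactions
A2: 1 transaction
A3: 1 transaction
A4: 5 transactions

Answer: 2,1,1,5; total 9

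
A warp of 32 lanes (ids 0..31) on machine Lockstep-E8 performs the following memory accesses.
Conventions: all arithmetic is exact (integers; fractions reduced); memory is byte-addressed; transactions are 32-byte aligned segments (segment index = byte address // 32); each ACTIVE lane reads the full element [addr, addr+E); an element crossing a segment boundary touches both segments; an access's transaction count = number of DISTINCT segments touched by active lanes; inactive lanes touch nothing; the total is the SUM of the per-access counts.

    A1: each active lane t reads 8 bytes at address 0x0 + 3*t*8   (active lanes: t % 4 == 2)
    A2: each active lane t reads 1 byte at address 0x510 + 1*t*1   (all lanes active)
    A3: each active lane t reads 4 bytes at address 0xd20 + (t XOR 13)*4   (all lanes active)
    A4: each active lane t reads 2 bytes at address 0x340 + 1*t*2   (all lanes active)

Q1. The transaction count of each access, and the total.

A1: 8 transactions
A2: 2 transactions
A3: 4 transactions
A4: 2 transactions

Answer: 8,2,4,2; total 16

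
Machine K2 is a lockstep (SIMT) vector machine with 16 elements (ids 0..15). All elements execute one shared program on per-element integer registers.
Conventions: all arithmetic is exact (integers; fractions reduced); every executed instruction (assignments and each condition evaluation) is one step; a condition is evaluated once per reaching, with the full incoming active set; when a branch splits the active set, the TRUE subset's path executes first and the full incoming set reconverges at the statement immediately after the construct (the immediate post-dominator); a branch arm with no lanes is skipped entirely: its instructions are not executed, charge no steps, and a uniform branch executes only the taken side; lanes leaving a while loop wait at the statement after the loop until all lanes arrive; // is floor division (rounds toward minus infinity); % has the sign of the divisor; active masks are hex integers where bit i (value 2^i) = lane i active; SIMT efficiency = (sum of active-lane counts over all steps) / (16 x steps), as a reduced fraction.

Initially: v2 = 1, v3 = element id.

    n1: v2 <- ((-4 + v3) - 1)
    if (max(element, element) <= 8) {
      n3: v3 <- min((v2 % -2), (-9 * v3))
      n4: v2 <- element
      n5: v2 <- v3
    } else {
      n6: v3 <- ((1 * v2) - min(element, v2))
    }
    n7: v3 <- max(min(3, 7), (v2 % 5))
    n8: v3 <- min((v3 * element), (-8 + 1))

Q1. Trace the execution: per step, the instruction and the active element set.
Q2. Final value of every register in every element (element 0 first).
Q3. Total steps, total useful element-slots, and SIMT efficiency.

step 0: v2 <- ((-4 + v3) - 1)        0xffff
step 1: eval (max(element, element) <= 8) 0xffff
step 2: v3 <- min((v2 % -2), (-9 * v3)) 0x01ff
step 3: v2 <- element                0x01ff
step 4: v2 <- v3                     0x01ff
step 5: v3 <- ((1 * v2) - min(element, v2)) 0xfe00
step 6: v3 <- max(min(3, 7), (v2 % 5)) 0xffff
step 7: v3 <- min((v3 * element), (-8 + 1)) 0xffff

Answer: 8 steps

v2: -1,-9,-18,-27,-36,-45,-54,-63,-72,4,5,6,7,8,9,10
v3: -7,-7,-7,-7,-7,-7,-7,-7,-7,-7,-7,-7,-7,-7,-7,-7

steps = 8; useful = 98; efficiency = 98/128 = 49/64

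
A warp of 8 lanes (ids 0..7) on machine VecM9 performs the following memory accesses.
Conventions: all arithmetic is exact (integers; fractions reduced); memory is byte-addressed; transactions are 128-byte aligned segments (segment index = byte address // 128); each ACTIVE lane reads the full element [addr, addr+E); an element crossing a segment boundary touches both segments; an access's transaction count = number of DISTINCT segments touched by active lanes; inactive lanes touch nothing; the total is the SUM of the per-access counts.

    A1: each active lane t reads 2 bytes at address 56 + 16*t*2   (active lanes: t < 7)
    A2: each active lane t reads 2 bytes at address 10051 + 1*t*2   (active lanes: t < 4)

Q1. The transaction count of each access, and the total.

A1: 2 transactions
A2: 1 transaction

Answer: 2,1; total 3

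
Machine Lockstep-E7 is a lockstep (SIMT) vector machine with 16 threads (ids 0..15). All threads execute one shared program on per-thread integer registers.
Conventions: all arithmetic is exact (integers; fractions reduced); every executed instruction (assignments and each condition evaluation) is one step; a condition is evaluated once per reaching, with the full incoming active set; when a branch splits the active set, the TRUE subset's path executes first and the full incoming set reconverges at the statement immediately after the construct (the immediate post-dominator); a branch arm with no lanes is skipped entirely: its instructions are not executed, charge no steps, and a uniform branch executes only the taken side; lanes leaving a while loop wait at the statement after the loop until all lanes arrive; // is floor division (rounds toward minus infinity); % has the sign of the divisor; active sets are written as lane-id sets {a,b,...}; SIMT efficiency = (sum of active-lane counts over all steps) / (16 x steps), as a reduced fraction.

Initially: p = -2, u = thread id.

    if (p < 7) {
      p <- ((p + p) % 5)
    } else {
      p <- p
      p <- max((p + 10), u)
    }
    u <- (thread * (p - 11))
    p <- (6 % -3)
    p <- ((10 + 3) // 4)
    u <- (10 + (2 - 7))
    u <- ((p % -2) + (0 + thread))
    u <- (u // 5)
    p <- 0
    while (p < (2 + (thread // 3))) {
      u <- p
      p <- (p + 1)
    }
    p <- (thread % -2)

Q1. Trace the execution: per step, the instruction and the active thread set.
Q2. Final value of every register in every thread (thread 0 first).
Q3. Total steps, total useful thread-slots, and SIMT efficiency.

step 0: eval (p < 7)                 {0,1,2,3,4,5,6,7,8,9,10,11,12,13,14,15}
step 1: p <- ((p + p) % 5)           {0,1,2,3,4,5,6,7,8,9,10,11,12,13,14,15}
step 2: u <- (thread * (p - 11))     {0,1,2,3,4,5,6,7,8,9,10,11,12,13,14,15}
step 3: p <- (6 % -3)                {0,1,2,3,4,5,6,7,8,9,10,11,12,13,14,15}
step 4: p <- ((10 + 3) // 4)         {0,1,2,3,4,5,6,7,8,9,10,11,12,13,14,15}
step 5: u <- (10 + (2 - 7))          {0,1,2,3,4,5,6,7,8,9,10,11,12,13,14,15}
step 6: u <- ((p % -2) + (0 + thread)) {0,1,2,3,4,5,6,7,8,9,10,11,12,13,14,15}
step 7: u <- (u // 5)                {0,1,2,3,4,5,6,7,8,9,10,11,12,13,14,15}
step 8: p <- 0                       {0,1,2,3,4,5,6,7,8,9,10,11,12,13,14,15}
step 9: eval (p < (2 + (thread // 3))) {0,1,2,3,4,5,6,7,8,9,10,11,12,13,14,15}
step 10: u <- p                       {0,1,2,3,4,5,6,7,8,9,10,11,12,13,14,15}
step 11: p <- (p + 1)                 {0,1,2,3,4,5,6,7,8,9,10,11,12,13,14,15}
step 12: eval (p < (2 + (thread // 3))) {0,1,2,3,4,5,6,7,8,9,10,11,12,13,14,15}
step 13: u <- p                       {0,1,2,3,4,5,6,7,8,9,10,11,12,13,14,15}
step 14: p <- (p + 1)                 {0,1,2,3,4,5,6,7,8,9,10,11,12,13,14,15}
step 15: eval (p < (2 + (thread // 3))) {0,1,2,3,4,5,6,7,8,9,10,11,12,13,14,15}
step 16: u <- p                       {3,4,5,6,7,8,9,10,11,12,13,14,15}
step 17: p <- (p + 1)                 {3,4,5,6,7,8,9,10,11,12,13,14,15}
step 18: eval (p < (2 + (thread // 3))) {3,4,5,6,7,8,9,10,11,12,13,14,15}
step 19: u <- p                       {6,7,8,9,10,11,12,13,14,15}
step 20: p <- (p + 1)                 {6,7,8,9,10,11,12,13,14,15}
step 21: eval (p < (2 + (thread // 3))) {6,7,8,9,10,11,12,13,14,15}
step 22: u <- p                       {9,10,11,12,13,14,15}
step 23: p <- (p + 1)                 {9,10,11,12,13,14,15}
step 24: eval (p < (2 + (thread // 3))) {9,10,11,12,13,14,15}
step 25: u <- p                       {12,13,14,15}
step 26: p <- (p + 1)                 {12,13,14,15}
step 27: eval (p < (2 + (thread // 3))) {12,13,14,15}
step 28: u <- p                       {15}
step 29: p <- (p + 1)                 {15}
step 30: eval (p < (2 + (thread // 3))) {15}
step 31: p <- (thread % -2)           {0,1,2,3,4,5,6,7,8,9,10,11,12,13,14,15}

Answer: 32 steps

p: 0,-1,0,-1,0,-1,0,-1,0,-1,0,-1,0,-1,0,-1
u: 1,1,1,2,2,2,3,3,3,4,4,4,5,5,5,6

steps = 32; useful = 377; efficiency = 377/512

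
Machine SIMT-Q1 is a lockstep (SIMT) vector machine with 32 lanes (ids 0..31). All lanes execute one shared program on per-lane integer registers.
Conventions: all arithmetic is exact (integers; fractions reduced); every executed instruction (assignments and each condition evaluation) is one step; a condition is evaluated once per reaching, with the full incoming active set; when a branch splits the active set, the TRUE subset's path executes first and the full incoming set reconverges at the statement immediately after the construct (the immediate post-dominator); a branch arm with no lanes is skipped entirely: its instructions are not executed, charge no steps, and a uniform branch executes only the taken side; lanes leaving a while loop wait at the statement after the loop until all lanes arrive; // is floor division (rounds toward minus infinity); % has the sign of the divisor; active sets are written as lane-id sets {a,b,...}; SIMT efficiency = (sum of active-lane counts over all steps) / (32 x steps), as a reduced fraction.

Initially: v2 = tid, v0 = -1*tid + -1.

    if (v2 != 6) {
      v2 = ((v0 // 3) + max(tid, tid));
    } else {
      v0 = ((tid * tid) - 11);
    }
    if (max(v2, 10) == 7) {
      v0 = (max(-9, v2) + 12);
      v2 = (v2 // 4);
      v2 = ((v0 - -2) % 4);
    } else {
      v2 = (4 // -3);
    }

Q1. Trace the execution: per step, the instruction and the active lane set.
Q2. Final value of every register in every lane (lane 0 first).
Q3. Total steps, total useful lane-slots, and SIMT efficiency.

step 0: eval (v2 != 6)               {0,1,2,3,4,5,6,7,8,9,10,11,12,13,14,15,16,17,18,19,20,21,22,23,24,25,26,27,28,29,30,31}
step 1: v2 <- ((v0 // 3) + max(tid, tid)) {0,1,2,3,4,5,7,8,9,10,11,12,13,14,15,16,17,18,19,20,21,22,23,24,25,26,27,28,29,30,31}
step 2: v0 <- ((tid * tid) - 11)     {6}
step 3: eval (max(v2, 10) == 7)      {0,1,2,3,4,5,6,7,8,9,10,11,12,13,14,15,16,17,18,19,20,21,22,23,24,25,26,27,28,29,30,31}
step 4: v2 <- (4 // -3)              {0,1,2,3,4,5,6,7,8,9,10,11,12,13,14,15,16,17,18,19,20,21,22,23,24,25,26,27,28,29,30,31}

Answer: 5 steps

v2: -2,-2,-2,-2,-2,-2,-2,-2,-2,-2,-2,-2,-2,-2,-2,-2,-2,-2,-2,-2,-2,-2,-2,-2,-2,-2,-2,-2,-2,-2,-2,-2
v0: -1,-2,-3,-4,-5,-6,25,-8,-9,-10,-11,-12,-13,-14,-15,-16,-17,-18,-19,-20,-21,-22,-23,-24,-25,-26,-27,-28,-29,-30,-31,-32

steps = 5; useful = 128; efficiency = 128/160 = 4/5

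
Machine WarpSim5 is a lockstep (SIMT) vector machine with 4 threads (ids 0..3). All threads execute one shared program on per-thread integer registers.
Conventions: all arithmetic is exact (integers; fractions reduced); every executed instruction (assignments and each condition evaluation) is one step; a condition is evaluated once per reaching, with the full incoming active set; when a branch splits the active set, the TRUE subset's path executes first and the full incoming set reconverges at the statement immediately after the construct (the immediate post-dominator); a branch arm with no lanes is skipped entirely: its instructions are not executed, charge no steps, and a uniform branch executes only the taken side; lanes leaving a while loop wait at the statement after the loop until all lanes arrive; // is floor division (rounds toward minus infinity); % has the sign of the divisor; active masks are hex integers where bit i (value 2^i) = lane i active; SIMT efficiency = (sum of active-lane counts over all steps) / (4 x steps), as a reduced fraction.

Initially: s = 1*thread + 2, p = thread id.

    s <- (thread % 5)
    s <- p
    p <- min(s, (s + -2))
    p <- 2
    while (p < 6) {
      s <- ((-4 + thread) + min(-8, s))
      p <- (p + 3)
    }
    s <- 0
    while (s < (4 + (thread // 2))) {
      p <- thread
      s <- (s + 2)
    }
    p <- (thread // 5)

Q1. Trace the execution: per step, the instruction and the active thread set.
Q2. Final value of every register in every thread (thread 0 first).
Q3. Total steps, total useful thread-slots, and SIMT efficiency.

step 0: s <- (thread % 5)            0xf
step 1: s <- p                       0xf
step 2: p <- min(s, (s + -2))        0xf
step 3: p <- 2                       0xf
step 4: eval (p < 6)                 0xf
step 5: s <- ((-4 + thread) + min(-8, s)) 0xf
step 6: p <- (p + 3)                 0xf
step 7: eval (p < 6)                 0xf
step 8: s <- ((-4 + thread) + min(-8, s)) 0xf
step 9: p <- (p + 3)                 0xf
step 10: eval (p < 6)                 0xf
step 11: s <- 0                       0xf
step 12: eval (s < (4 + (thread // 2))) 0xf
step 13: p <- thread                  0xf
step 14: s <- (s + 2)                 0xf
step 15: eval (s < (4 + (thread // 2))) 0xf
step 16: p <- thread                  0xf
step 17: s <- (s + 2)                 0xf
step 18: eval (s < (4 + (thread // 2))) 0xf
step 19: p <- thread                  0xc
step 20: s <- (s + 2)                 0xc
step 21: eval (s < (4 + (thread // 2))) 0xc
step 22: p <- (thread // 5)           0xf

Answer: 23 steps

s: 4,4,6,6
p: 0,0,0,0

steps = 23; useful = 86; efficiency = 86/92 = 43/46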